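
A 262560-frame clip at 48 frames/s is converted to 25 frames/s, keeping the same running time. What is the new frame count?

136750 frames

Target frames = source frames × (target rate / source rate) = 262560 × (25)/(48) = 262560 × 25/48 = 136750.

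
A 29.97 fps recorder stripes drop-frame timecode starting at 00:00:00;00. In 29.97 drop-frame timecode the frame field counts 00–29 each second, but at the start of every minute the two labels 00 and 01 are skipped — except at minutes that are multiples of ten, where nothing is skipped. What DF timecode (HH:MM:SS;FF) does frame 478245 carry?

Ten DF minutes hold 17982 frames, so frame 478245 lies in block 26 (frames 467532–485513) with 10713 frames into that block.
The block's first minute is 1800 frames and the rest 1798 each; 10713 frames reaches minute 5, so 26 × 18 + 5 × 2 = 478 labels have been skipped so far.
Adding those back, label number 478245 + 478 = 478723 at 30 labels/s is 15957 s + 13 f = 4 h 25 min 57 s frame 13, i.e. 04:25:57;13.

04:25:57;13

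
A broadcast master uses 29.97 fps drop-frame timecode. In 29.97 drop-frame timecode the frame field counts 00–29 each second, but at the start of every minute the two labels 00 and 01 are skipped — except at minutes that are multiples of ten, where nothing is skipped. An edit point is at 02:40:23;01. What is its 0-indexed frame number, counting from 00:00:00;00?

As if non-drop at 30 labels/s: (2 × 3600 + 40 × 60 + 23) × 30 + 1 = 288691.
Minute boundaries passed: 160; those not divisible by 10: 160 − 16 = 144; dropped labels = 2 × 144 = 288.
Actual frame index = 288691 − 288 = 288403.

288403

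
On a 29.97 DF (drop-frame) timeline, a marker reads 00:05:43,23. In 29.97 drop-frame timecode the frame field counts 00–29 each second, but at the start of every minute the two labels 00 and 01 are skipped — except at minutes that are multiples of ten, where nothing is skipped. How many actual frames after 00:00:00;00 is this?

As if non-drop at 30 labels/s: (0 × 3600 + 5 × 60 + 43) × 30 + 23 = 10313.
Minute boundaries passed: 5; those not divisible by 10: 5 − 0 = 5; dropped labels = 2 × 5 = 10.
Actual frame index = 10313 − 10 = 10303.

10303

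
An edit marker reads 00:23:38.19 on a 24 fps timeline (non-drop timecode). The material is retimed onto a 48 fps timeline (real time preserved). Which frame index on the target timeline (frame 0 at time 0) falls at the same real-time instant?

Source frame index: (0×3600 + 23×60 + 38) × 24 + 19 = 34051.
Real time: 34051 / (24) = 34051/24 s.
Target frame: (34051/24) × (48) = 68102.

frame 68102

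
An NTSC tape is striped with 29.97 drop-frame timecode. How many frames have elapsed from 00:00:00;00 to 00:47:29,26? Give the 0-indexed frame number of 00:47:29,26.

85410

Complete 10-minute blocks: 4, each 17982 frames → 71928.
Remaining 7 whole minutes in the current block: 1800 + 6 × 1798 = 12588 frames.
Within the current minute: 29 × 30 + 26 − 2 = 894 (labels ;00/;01 skipped at this minute). Total = 71928 + 12588 + 894 = 85410.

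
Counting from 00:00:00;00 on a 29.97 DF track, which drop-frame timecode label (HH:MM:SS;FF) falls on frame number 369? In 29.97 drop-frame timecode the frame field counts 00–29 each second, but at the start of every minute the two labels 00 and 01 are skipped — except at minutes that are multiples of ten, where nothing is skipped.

00:00:12;09

Ten DF minutes hold 17982 frames, so frame 369 lies in block 0 (frames 0–17981) with 369 frames into that block.
The block's first minute is 1800 frames and the rest 1798 each; 369 frames reaches minute 0, so 0 × 18 + 0 × 2 = 0 labels have been skipped so far.
Adding those back, label number 369 + 0 = 369 at 30 labels/s is 12 s + 9 f = 0 h 0 min 12 s frame 9, i.e. 00:00:12;09.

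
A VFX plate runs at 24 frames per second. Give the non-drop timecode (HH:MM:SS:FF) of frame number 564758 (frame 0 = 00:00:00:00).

564758 ÷ 24 = 23531 full seconds, remainder 14 frames.
23531 s = 6 h 32 min 11 s.
Timecode: 06:32:11:14.

06:32:11:14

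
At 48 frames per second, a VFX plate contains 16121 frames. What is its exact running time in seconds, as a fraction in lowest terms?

Running time = 16121 ÷ (48) = 16121 × 1/48 = 16121/48 s.

16121/48 seconds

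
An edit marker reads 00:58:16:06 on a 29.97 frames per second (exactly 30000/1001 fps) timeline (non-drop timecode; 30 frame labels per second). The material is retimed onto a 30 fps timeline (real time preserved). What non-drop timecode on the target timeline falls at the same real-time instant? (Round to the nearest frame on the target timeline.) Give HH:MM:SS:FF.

Source frame index: (0×3600 + 58×60 + 16) × 30 + 6 = 104886.
Real time: 104886 / (30000/1001) = 17498481/5000 s.
Target frame: (17498481/5000) × (30) = 52495443/500 ≈ 104990.886 → 104991.
At 30 labels/s: frame 104991 → 00:58:19:21.

00:58:19:21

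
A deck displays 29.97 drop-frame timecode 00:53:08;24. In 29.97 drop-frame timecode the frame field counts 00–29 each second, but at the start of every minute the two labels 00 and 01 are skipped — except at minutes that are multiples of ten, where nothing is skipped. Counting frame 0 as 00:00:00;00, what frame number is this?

Complete 10-minute blocks: 5, each 17982 frames → 89910.
Remaining 3 whole minutes in the current block: 1800 + 2 × 1798 = 5396 frames.
Within the current minute: 8 × 30 + 24 − 2 = 262 (labels ;00/;01 skipped at this minute). Total = 89910 + 5396 + 262 = 95568.

95568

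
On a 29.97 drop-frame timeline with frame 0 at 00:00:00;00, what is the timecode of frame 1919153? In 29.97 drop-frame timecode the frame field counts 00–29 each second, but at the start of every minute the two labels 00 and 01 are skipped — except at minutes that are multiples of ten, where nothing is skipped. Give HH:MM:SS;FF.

Ten DF minutes hold 17982 frames, so frame 1919153 lies in block 106 (frames 1906092–1924073) with 13061 frames into that block.
The block's first minute is 1800 frames and the rest 1798 each; 13061 frames reaches minute 7, so 106 × 18 + 7 × 2 = 1922 labels have been skipped so far.
Adding those back, label number 1919153 + 1922 = 1921075 at 30 labels/s is 64035 s + 25 f = 17 h 47 min 15 s frame 25, i.e. 17:47:15;25.

17:47:15;25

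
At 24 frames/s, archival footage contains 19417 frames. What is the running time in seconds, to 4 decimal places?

809.0417 seconds

Running time = 19417 × 1/24 = 19417/24 s ≈ 809.0417 s.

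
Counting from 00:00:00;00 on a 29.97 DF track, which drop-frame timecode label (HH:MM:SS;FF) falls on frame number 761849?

07:03:40;11

Each 10-minute DF block holds 10 × 60 × 30 − 9 × 2 = 17982 frames. 761849 ÷ 17982 → 42 full blocks, remainder 6605.
Within the partial block the first minute is 1800 frames and each further minute 1798, so 3 further minute boundaries passed. Total skipped labels = 18 × 42 + 2 × 3 = 762.
Non-drop label index = 761849 + 762 = 762611; at 30 labels/s that is 07:03:40:11, i.e. DF 07:03:40;11.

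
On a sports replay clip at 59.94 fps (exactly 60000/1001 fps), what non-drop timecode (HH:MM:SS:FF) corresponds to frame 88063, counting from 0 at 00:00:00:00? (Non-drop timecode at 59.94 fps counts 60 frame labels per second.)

00:24:27:43

88063 ÷ 60 = 1467 full seconds, remainder 43 frames.
1467 s = 0 h 24 min 27 s.
Timecode: 00:24:27:43.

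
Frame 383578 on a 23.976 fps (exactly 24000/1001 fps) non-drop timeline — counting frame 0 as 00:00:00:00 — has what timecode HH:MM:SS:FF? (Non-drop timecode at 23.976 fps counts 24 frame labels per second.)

383578 ÷ 24 = 15982 full seconds, remainder 10 frames.
15982 s = 4 h 26 min 22 s.
Timecode: 04:26:22:10.

04:26:22:10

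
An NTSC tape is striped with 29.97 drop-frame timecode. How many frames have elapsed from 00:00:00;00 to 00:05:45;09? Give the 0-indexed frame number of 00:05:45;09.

10349

As if non-drop at 30 labels/s: (0 × 3600 + 5 × 60 + 45) × 30 + 9 = 10359.
Minute boundaries passed: 5; those not divisible by 10: 5 − 0 = 5; dropped labels = 2 × 5 = 10.
Actual frame index = 10359 − 10 = 10349.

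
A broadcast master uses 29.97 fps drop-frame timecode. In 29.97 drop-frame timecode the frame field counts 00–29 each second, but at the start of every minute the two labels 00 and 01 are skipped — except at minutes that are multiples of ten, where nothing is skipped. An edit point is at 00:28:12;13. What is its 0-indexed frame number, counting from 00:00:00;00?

50721

As if non-drop at 30 labels/s: (0 × 3600 + 28 × 60 + 12) × 30 + 13 = 50773.
Minute boundaries passed: 28; those not divisible by 10: 28 − 2 = 26; dropped labels = 2 × 26 = 52.
Actual frame index = 50773 − 52 = 50721.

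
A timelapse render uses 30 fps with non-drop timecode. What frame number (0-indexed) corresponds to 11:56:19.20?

1289390

Total seconds to the label: (11 × 3600 + 56 × 60 + 19) = 42979.
Frame index = 42979 × 30 + 20 = 1289390.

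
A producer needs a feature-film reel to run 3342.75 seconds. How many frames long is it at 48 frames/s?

160452 frames

Frames = 3342.75 × 48 = 160452.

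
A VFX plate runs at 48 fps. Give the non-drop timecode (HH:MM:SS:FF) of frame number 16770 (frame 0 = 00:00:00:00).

00:05:49:18

16770 ÷ 48 = 349 full seconds, remainder 18 frames.
349 s = 0 h 5 min 49 s.
Timecode: 00:05:49:18.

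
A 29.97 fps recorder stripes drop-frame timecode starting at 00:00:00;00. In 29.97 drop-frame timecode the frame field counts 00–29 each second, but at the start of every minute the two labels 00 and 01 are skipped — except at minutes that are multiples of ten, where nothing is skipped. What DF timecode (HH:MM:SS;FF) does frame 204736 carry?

Each 10-minute DF block holds 10 × 60 × 30 − 9 × 2 = 17982 frames. 204736 ÷ 17982 → 11 full blocks, remainder 6934.
Within the partial block the first minute is 1800 frames and each further minute 1798, so 3 further minute boundaries passed. Total skipped labels = 18 × 11 + 2 × 3 = 204.
Non-drop label index = 204736 + 204 = 204940; at 30 labels/s that is 01:53:51:10, i.e. DF 01:53:51;10.

01:53:51;10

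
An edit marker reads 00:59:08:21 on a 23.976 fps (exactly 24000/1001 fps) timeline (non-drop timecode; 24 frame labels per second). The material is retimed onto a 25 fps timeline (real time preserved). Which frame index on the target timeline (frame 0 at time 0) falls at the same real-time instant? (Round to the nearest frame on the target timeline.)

frame 88811

Source frame index: (0×3600 + 59×60 + 8) × 24 + 21 = 85173.
Real time: 85173 / (24000/1001) = 28419391/8000 s.
Target frame: (28419391/8000) × (25) = 28419391/320 ≈ 88810.597 → 88811.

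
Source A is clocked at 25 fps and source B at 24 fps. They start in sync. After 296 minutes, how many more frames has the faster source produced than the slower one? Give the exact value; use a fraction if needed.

17760 frames

296 min = 17760 s.
A emits 25 × 17760 = 444000 frames; B emits 24 × 17760 = 426240.
Difference = 17760 frames; B is behind A.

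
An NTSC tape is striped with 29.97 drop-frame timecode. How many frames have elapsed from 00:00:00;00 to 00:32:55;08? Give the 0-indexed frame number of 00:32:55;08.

59200

Complete 10-minute blocks: 3, each 17982 frames → 53946.
Remaining 2 whole minutes in the current block: 1800 + 1 × 1798 = 3598 frames.
Within the current minute: 55 × 30 + 8 − 2 = 1656 (labels ;00/;01 skipped at this minute). Total = 53946 + 3598 + 1656 = 59200.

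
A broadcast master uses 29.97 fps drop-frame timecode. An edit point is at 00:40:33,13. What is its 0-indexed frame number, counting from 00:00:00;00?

72931

As if non-drop at 30 labels/s: (0 × 3600 + 40 × 60 + 33) × 30 + 13 = 73003.
Minute boundaries passed: 40; those not divisible by 10: 40 − 4 = 36; dropped labels = 2 × 36 = 72.
Actual frame index = 73003 − 72 = 72931.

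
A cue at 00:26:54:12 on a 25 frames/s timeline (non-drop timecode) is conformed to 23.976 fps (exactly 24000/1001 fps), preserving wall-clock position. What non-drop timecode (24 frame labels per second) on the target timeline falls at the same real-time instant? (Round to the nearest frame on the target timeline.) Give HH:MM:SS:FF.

00:26:52:21

Source frame index: (0×3600 + 26×60 + 54) × 25 + 12 = 40362.
Real time: 40362 / (25) = 40362/25 s.
Target frame: (40362/25) × (24000/1001) = 5535360/143 ≈ 38708.811 → 38709.
At 24 labels/s: frame 38709 → 00:26:52:21.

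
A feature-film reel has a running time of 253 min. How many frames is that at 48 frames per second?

253 min = 15180 s.
Frames = 15180 × 48 = 728640.

728640 frames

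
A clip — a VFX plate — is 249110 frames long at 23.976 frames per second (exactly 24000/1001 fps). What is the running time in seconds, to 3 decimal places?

Running time = 249110 × 1001/24000 = 24935911/2400 s ≈ 10389.963 s.

10389.963 seconds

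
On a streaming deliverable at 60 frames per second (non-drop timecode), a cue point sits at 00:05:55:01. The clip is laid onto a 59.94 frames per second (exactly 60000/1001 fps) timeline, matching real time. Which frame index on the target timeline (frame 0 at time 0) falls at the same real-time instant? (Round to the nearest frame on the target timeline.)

frame 21280

Source frame index: (0×3600 + 5×60 + 55) × 60 + 1 = 21301.
Real time: 21301 / (60) = 21301/60 s.
Target frame: (21301/60) × (60000/1001) = 3043000/143 ≈ 21279.720 → 21280.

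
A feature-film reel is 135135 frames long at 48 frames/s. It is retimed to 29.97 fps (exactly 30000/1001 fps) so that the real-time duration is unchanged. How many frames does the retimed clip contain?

84375 frames

Target frames = source frames × (target rate / source rate) = 135135 × (30000/1001)/(48) = 135135 × 625/1001 = 84375.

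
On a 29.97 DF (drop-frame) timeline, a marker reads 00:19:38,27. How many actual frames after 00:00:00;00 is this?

35331

Complete 10-minute blocks: 1, each 17982 frames → 17982.
Remaining 9 whole minutes in the current block: 1800 + 8 × 1798 = 16184 frames.
Within the current minute: 38 × 30 + 27 − 2 = 1165 (labels ;00/;01 skipped at this minute). Total = 17982 + 16184 + 1165 = 35331.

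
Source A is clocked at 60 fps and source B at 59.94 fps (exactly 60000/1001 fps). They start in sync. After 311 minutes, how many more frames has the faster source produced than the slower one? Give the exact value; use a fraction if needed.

311 min = 18660 s.
A emits 60 × 18660 = 1119600 frames; B emits 60000/1001 × 18660 = 1119600000/1001.
Difference = 1119600/1001 frames (≈ 1118.4815); B is behind A.

1119600/1001 frames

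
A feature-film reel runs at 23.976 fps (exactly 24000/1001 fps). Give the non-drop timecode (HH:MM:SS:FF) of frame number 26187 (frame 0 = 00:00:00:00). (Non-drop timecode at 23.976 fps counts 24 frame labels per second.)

00:18:11:03

26187 ÷ 24 = 1091 full seconds, remainder 3 frames.
1091 s = 0 h 18 min 11 s.
Timecode: 00:18:11:03.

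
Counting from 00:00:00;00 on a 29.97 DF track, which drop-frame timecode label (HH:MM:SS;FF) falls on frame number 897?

Ten DF minutes hold 17982 frames, so frame 897 lies in block 0 (frames 0–17981) with 897 frames into that block.
The block's first minute is 1800 frames and the rest 1798 each; 897 frames reaches minute 0, so 0 × 18 + 0 × 2 = 0 labels have been skipped so far.
Adding those back, label number 897 + 0 = 897 at 30 labels/s is 29 s + 27 f = 0 h 0 min 29 s frame 27, i.e. 00:00:29;27.

00:00:29;27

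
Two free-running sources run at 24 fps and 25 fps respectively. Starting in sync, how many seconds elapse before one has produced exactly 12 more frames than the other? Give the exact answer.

12 seconds

The gap grows by |25 − 24| = 1 frame per second.
Time for a 12-frame gap: 12 ÷ (1) = 12 s.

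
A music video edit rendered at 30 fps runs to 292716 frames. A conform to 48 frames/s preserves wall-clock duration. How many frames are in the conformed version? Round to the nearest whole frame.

Frames at target rate = 292716 × (48) / (30) = 2341728/5 ≈ 468345.600.
Nearest whole frame: 468346.

468346 frames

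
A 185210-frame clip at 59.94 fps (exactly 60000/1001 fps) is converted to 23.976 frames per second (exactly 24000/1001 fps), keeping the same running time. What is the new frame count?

74084 frames

Target frames = source frames × (target rate / source rate) = 185210 × (24000/1001)/(60000/1001) = 185210 × 2/5 = 74084.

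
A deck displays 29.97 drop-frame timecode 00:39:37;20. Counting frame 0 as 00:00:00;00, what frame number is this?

71258

As if non-drop at 30 labels/s: (0 × 3600 + 39 × 60 + 37) × 30 + 20 = 71330.
Minute boundaries passed: 39; those not divisible by 10: 39 − 3 = 36; dropped labels = 2 × 36 = 72.
Actual frame index = 71330 − 72 = 71258.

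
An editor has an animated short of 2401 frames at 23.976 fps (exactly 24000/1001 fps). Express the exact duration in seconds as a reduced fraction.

2403401/24000 seconds

Running time = 2401 ÷ (24000/1001) = 2401 × 1001/24000 = 2403401/24000 s.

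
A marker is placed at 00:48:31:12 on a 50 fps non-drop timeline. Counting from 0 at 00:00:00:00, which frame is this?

frame 145562

Total seconds to the label: (0 × 3600 + 48 × 60 + 31) = 2911.
Frame index = 2911 × 50 + 12 = 145562.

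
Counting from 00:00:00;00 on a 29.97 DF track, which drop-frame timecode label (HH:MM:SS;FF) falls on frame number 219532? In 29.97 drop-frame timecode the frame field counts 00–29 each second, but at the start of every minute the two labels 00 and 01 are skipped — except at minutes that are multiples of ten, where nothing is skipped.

02:02:05;02

Each 10-minute DF block holds 10 × 60 × 30 − 9 × 2 = 17982 frames. 219532 ÷ 17982 → 12 full blocks, remainder 3748.
Within the partial block the first minute is 1800 frames and each further minute 1798, so 2 further minute boundaries passed. Total skipped labels = 18 × 12 + 2 × 2 = 220.
Non-drop label index = 219532 + 220 = 219752; at 30 labels/s that is 02:02:05:02, i.e. DF 02:02:05;02.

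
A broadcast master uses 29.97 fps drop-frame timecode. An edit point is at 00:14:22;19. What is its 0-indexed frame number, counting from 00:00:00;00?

25853

As if non-drop at 30 labels/s: (0 × 3600 + 14 × 60 + 22) × 30 + 19 = 25879.
Minute boundaries passed: 14; those not divisible by 10: 14 − 1 = 13; dropped labels = 2 × 13 = 26.
Actual frame index = 25879 − 26 = 25853.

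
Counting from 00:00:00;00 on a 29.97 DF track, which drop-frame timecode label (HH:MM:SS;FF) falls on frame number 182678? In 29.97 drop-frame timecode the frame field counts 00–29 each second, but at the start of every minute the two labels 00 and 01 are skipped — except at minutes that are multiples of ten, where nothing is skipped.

Each 10-minute DF block holds 10 × 60 × 30 − 9 × 2 = 17982 frames. 182678 ÷ 17982 → 10 full blocks, remainder 2858.
Within the partial block the first minute is 1800 frames and each further minute 1798, so 1 further minute boundary passed. Total skipped labels = 18 × 10 + 2 × 1 = 182.
Non-drop label index = 182678 + 182 = 182860; at 30 labels/s that is 01:41:35:10, i.e. DF 01:41:35;10.

01:41:35;10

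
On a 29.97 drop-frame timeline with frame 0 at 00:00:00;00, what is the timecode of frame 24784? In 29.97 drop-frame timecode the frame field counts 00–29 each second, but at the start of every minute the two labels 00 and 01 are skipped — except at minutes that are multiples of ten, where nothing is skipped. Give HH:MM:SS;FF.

00:13:46;28

Each 10-minute DF block holds 10 × 60 × 30 − 9 × 2 = 17982 frames. 24784 ÷ 17982 → 1 full block, remainder 6802.
Within the partial block the first minute is 1800 frames and each further minute 1798, so 3 further minute boundaries passed. Total skipped labels = 18 × 1 + 2 × 3 = 24.
Non-drop label index = 24784 + 24 = 24808; at 30 labels/s that is 00:13:46:28, i.e. DF 00:13:46;28.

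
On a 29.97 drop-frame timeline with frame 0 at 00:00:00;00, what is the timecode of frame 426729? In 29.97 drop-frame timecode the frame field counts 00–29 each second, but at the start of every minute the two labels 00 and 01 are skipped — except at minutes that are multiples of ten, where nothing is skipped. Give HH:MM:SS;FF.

03:57:18;17

Each 10-minute DF block holds 10 × 60 × 30 − 9 × 2 = 17982 frames. 426729 ÷ 17982 → 23 full blocks, remainder 13143.
Within the partial block the first minute is 1800 frames and each further minute 1798, so 7 further minute boundaries passed. Total skipped labels = 18 × 23 + 2 × 7 = 428.
Non-drop label index = 426729 + 428 = 427157; at 30 labels/s that is 03:57:18:17, i.e. DF 03:57:18;17.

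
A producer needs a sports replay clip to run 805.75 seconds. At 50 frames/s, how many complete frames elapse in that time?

40287 frames

Frames = 805.75 × 50 = 80575/2 ≈ 40287.5000.
Complete frames: 40287.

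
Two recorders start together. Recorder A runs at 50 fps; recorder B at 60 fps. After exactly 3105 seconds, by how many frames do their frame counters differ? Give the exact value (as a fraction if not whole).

A emits 50 × 3105 = 155250 frames; B emits 60 × 3105 = 186300.
Difference = 31050 frames; B is ahead of A.

31050 frames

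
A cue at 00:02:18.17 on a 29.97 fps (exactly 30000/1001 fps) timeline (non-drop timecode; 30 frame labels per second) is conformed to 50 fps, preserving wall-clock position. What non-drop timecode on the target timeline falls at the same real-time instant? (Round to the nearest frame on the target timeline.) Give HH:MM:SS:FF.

00:02:18:35

Source frame index: (0×3600 + 2×60 + 18) × 30 + 17 = 4157.
Real time: 4157 / (30000/1001) = 4161157/30000 s.
Target frame: (4161157/30000) × (50) = 4161157/600 ≈ 6935.262 → 6935.
At 50 labels/s: frame 6935 → 00:02:18:35.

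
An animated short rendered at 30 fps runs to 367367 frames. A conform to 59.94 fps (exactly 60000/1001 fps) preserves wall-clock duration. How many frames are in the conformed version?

734000 frames

Target frames = source frames × (target rate / source rate) = 367367 × (60000/1001)/(30) = 367367 × 2000/1001 = 734000.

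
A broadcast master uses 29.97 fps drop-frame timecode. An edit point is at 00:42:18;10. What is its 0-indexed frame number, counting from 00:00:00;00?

Complete 10-minute blocks: 4, each 17982 frames → 71928.
Remaining 2 whole minutes in the current block: 1800 + 1 × 1798 = 3598 frames.
Within the current minute: 18 × 30 + 10 − 2 = 548 (labels ;00/;01 skipped at this minute). Total = 71928 + 3598 + 548 = 76074.

76074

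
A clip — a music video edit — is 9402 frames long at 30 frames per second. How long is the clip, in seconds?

Running time = 9402 / (30) = 313.4 s.

313.4 seconds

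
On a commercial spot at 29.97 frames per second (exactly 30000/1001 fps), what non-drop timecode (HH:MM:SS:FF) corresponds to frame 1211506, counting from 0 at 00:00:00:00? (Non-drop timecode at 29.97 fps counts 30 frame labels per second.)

1211506 ÷ 30 = 40383 full seconds, remainder 16 frames.
40383 s = 11 h 13 min 3 s.
Timecode: 11:13:03:16.

11:13:03:16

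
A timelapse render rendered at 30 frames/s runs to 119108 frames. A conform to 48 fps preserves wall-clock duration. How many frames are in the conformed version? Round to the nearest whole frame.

190573 frames

Frames at target rate = 119108 × (48) / (30) = 952864/5 ≈ 190572.800.
Nearest whole frame: 190573.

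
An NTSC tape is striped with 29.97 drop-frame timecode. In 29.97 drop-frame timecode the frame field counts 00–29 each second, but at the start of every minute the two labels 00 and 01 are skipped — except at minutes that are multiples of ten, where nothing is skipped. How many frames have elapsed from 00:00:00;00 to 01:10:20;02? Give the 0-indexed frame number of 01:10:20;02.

126476

Complete 10-minute blocks: 7, each 17982 frames → 125874.
Remaining 0 whole minutes in the current block: 0 frames.
Within the current minute: 20 × 30 + 2 = 602. Total = 125874 + 0 + 602 = 126476.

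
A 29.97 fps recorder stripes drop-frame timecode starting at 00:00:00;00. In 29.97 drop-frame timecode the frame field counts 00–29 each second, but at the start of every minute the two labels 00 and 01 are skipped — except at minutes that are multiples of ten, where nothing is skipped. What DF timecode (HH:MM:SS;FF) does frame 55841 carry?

Each 10-minute DF block holds 10 × 60 × 30 − 9 × 2 = 17982 frames. 55841 ÷ 17982 → 3 full blocks, remainder 1895.
Within the partial block the first minute is 1800 frames and each further minute 1798, so 1 further minute boundary passed. Total skipped labels = 18 × 3 + 2 × 1 = 56.
Non-drop label index = 55841 + 56 = 55897; at 30 labels/s that is 00:31:03:07, i.e. DF 00:31:03;07.

00:31:03;07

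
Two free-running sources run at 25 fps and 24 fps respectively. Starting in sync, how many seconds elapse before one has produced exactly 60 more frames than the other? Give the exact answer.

60 seconds

The gap grows by |24 − 25| = 1 frame per second.
Time for a 60-frame gap: 60 ÷ (1) = 60 s.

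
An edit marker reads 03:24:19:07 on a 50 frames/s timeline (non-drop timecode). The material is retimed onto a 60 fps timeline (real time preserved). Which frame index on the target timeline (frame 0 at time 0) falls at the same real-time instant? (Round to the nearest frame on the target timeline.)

Source frame index: (3×3600 + 24×60 + 19) × 50 + 7 = 612957.
Real time: 612957 / (50) = 612957/50 s.
Target frame: (612957/50) × (60) = 3677742/5 ≈ 735548.400 → 735548.

frame 735548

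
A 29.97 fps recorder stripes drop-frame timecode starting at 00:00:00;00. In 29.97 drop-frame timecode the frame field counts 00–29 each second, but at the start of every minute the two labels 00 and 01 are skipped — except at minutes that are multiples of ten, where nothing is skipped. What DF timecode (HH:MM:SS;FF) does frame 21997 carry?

00:12:13;29

Each 10-minute DF block holds 10 × 60 × 30 − 9 × 2 = 17982 frames. 21997 ÷ 17982 → 1 full block, remainder 4015.
Within the partial block the first minute is 1800 frames and each further minute 1798, so 2 further minute boundaries passed. Total skipped labels = 18 × 1 + 2 × 2 = 22.
Non-drop label index = 21997 + 22 = 22019; at 30 labels/s that is 00:12:13:29, i.e. DF 00:12:13;29.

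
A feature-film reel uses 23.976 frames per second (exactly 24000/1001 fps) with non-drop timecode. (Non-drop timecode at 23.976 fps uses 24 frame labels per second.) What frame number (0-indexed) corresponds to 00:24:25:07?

Total seconds to the label: (0 × 3600 + 24 × 60 + 25) = 1465.
Frame index = 1465 × 24 + 7 = 35167.

frame 35167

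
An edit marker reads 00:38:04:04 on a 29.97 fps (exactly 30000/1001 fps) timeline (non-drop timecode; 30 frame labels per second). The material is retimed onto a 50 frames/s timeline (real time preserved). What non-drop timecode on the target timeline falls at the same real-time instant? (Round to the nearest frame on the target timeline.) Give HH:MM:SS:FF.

Source frame index: (0×3600 + 38×60 + 4) × 30 + 4 = 68524.
Real time: 68524 / (30000/1001) = 17148131/7500 s.
Target frame: (17148131/7500) × (50) = 17148131/150 ≈ 114320.873 → 114321.
At 50 labels/s: frame 114321 → 00:38:06:21.

00:38:06:21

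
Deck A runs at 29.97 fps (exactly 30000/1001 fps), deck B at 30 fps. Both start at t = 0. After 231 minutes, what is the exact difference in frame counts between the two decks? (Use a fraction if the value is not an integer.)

5400/13 frames

231 min = 13860 s.
A emits 30000/1001 × 13860 = 5400000/13 frames; B emits 30 × 13860 = 415800.
Difference = 5400/13 frames (≈ 415.3846); B is ahead of A.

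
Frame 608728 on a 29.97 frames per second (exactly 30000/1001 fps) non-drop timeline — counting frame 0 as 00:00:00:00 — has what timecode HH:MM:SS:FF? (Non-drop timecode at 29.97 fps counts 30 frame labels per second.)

608728 ÷ 30 = 20290 full seconds, remainder 28 frames.
20290 s = 5 h 38 min 10 s.
Timecode: 05:38:10:28.

05:38:10:28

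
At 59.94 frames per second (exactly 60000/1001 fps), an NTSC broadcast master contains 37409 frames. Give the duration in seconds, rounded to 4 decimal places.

Running time = 37409 × 1001/60000 = 37446409/60000 s ≈ 624.1068 s.

624.1068 seconds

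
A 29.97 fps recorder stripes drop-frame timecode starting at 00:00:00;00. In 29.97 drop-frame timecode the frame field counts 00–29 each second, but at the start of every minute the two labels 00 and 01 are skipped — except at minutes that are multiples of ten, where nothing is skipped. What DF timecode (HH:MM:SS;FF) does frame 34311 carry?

00:19:04;27

Ten DF minutes hold 17982 frames, so frame 34311 lies in block 1 (frames 17982–35963) with 16329 frames into that block.
The block's first minute is 1800 frames and the rest 1798 each; 16329 frames reaches minute 9, so 1 × 18 + 9 × 2 = 36 labels have been skipped so far.
Adding those back, label number 34311 + 36 = 34347 at 30 labels/s is 1144 s + 27 f = 0 h 19 min 4 s frame 27, i.e. 00:19:04;27.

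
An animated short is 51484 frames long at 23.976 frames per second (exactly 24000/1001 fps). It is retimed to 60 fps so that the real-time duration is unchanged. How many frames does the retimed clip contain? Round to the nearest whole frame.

Frames at target rate = 51484 × (60) / (24000/1001) = 12883871/100 ≈ 128838.710.
Nearest whole frame: 128839.

128839 frames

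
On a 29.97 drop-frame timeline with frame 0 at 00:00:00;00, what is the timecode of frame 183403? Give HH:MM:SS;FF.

Each 10-minute DF block holds 10 × 60 × 30 − 9 × 2 = 17982 frames. 183403 ÷ 17982 → 10 full blocks, remainder 3583.
Within the partial block the first minute is 1800 frames and each further minute 1798, so 1 further minute boundary passed. Total skipped labels = 18 × 10 + 2 × 1 = 182.
Non-drop label index = 183403 + 182 = 183585; at 30 labels/s that is 01:41:59:15, i.e. DF 01:41:59;15.

01:41:59;15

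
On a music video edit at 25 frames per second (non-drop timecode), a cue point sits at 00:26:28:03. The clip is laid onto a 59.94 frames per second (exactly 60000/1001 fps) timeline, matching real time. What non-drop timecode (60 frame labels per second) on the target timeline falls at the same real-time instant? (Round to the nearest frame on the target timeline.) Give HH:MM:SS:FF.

00:26:26:32

Source frame index: (0×3600 + 26×60 + 28) × 25 + 3 = 39703.
Real time: 39703 / (25) = 39703/25 s.
Target frame: (39703/25) × (60000/1001) = 95287200/1001 ≈ 95192.008 → 95192.
At 60 labels/s: frame 95192 → 00:26:26:32.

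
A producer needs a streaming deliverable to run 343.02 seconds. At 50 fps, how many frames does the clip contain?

17151 frames

Frames = 343.02 × 50 = 17151.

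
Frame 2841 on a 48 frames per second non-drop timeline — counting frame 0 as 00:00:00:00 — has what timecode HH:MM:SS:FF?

2841 ÷ 48 = 59 full seconds, remainder 9 frames.
59 s = 0 h 0 min 59 s.
Timecode: 00:00:59:09.

00:00:59:09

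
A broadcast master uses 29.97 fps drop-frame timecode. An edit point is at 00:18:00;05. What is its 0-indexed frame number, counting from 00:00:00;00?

32371

As if non-drop at 30 labels/s: (0 × 3600 + 18 × 60 + 0) × 30 + 5 = 32405.
Minute boundaries passed: 18; those not divisible by 10: 18 − 1 = 17; dropped labels = 2 × 17 = 34.
Actual frame index = 32405 − 34 = 32371.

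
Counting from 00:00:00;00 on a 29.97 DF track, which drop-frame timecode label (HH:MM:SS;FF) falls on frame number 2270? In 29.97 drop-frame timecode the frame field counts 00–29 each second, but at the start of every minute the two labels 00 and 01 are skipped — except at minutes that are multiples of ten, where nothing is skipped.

Ten DF minutes hold 17982 frames, so frame 2270 lies in block 0 (frames 0–17981) with 2270 frames into that block.
The block's first minute is 1800 frames and the rest 1798 each; 2270 frames reaches minute 1, so 0 × 18 + 1 × 2 = 2 labels have been skipped so far.
Adding those back, label number 2270 + 2 = 2272 at 30 labels/s is 75 s + 22 f = 0 h 1 min 15 s frame 22, i.e. 00:01:15;22.

00:01:15;22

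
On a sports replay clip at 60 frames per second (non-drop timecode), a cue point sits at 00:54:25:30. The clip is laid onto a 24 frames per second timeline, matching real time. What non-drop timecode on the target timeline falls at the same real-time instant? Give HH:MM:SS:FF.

Source frame index: (0×3600 + 54×60 + 25) × 60 + 30 = 195930.
Real time: 195930 / (60) = 6531/2 s.
Target frame: (6531/2) × (24) = 78372.
At 24 labels/s: frame 78372 → 00:54:25:12.

00:54:25:12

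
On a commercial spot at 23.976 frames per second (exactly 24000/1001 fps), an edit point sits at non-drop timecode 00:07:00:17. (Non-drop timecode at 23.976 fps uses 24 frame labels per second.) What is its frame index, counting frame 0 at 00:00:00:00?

10097

Total seconds to the label: (0 × 3600 + 7 × 60 + 0) = 420.
Frame index = 420 × 24 + 17 = 10097.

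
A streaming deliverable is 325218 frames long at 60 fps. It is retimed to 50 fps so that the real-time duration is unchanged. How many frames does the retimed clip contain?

271015 frames

Frames at target rate = 325218 × (50) / (60) = 271015.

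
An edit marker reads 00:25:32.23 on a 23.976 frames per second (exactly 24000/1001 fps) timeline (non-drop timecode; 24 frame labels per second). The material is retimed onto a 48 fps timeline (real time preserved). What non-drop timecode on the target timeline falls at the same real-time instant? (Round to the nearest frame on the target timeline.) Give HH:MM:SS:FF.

Source frame index: (0×3600 + 25×60 + 32) × 24 + 23 = 36791.
Real time: 36791 / (24000/1001) = 36827791/24000 s.
Target frame: (36827791/24000) × (48) = 36827791/500 ≈ 73655.582 → 73656.
At 48 labels/s: frame 73656 → 00:25:34:24.

00:25:34:24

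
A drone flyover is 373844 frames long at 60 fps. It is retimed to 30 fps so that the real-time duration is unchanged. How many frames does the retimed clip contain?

186922 frames

Target frames = source frames × (target rate / source rate) = 373844 × (30)/(60) = 373844 × 1/2 = 186922.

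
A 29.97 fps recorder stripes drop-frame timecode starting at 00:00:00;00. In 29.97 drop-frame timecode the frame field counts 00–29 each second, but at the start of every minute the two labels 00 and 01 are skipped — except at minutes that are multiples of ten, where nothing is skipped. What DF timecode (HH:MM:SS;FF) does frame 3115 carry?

Ten DF minutes hold 17982 frames, so frame 3115 lies in block 0 (frames 0–17981) with 3115 frames into that block.
The block's first minute is 1800 frames and the rest 1798 each; 3115 frames reaches minute 1, so 0 × 18 + 1 × 2 = 2 labels have been skipped so far.
Adding those back, label number 3115 + 2 = 3117 at 30 labels/s is 103 s + 27 f = 0 h 1 min 43 s frame 27, i.e. 00:01:43;27.

00:01:43;27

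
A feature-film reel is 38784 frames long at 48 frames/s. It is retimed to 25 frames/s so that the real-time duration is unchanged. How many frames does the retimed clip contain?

Target frames = source frames × (target rate / source rate) = 38784 × (25)/(48) = 38784 × 25/48 = 20200.

20200 frames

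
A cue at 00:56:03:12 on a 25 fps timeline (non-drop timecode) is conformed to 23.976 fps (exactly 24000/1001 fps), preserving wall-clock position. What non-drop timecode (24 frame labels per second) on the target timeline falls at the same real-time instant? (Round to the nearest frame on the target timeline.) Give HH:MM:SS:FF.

Source frame index: (0×3600 + 56×60 + 3) × 25 + 12 = 84087.
Real time: 84087 / (25) = 84087/25 s.
Target frame: (84087/25) × (24000/1001) = 80723520/1001 ≈ 80642.877 → 80643.
At 24 labels/s: frame 80643 → 00:56:00:03.

00:56:00:03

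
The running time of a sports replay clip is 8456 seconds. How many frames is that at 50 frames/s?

Frames = 8456 × 50 = 422800.

422800 frames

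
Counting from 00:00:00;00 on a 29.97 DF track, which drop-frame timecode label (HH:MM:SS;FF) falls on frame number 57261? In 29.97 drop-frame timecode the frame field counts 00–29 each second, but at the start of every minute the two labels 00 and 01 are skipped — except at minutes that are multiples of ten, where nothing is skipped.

Ten DF minutes hold 17982 frames, so frame 57261 lies in block 3 (frames 53946–71927) with 3315 frames into that block.
The block's first minute is 1800 frames and the rest 1798 each; 3315 frames reaches minute 1, so 3 × 18 + 1 × 2 = 56 labels have been skipped so far.
Adding those back, label number 57261 + 56 = 57317 at 30 labels/s is 1910 s + 17 f = 0 h 31 min 50 s frame 17, i.e. 00:31:50;17.

00:31:50;17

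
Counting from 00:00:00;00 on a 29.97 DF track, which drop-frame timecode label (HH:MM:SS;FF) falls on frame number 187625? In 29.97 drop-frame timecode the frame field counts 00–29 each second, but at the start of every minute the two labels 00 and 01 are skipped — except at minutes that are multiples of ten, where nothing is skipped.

01:44:20;13

Each 10-minute DF block holds 10 × 60 × 30 − 9 × 2 = 17982 frames. 187625 ÷ 17982 → 10 full blocks, remainder 7805.
Within the partial block the first minute is 1800 frames and each further minute 1798, so 4 further minute boundaries passed. Total skipped labels = 18 × 10 + 2 × 4 = 188.
Non-drop label index = 187625 + 188 = 187813; at 30 labels/s that is 01:44:20:13, i.e. DF 01:44:20;13.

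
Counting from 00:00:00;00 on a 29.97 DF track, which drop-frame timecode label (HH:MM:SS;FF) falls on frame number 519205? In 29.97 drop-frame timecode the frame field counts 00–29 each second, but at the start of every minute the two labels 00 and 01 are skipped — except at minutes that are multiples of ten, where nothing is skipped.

Ten DF minutes hold 17982 frames, so frame 519205 lies in block 28 (frames 503496–521477) with 15709 frames into that block.
The block's first minute is 1800 frames and the rest 1798 each; 15709 frames reaches minute 8, so 28 × 18 + 8 × 2 = 520 labels have been skipped so far.
Adding those back, label number 519205 + 520 = 519725 at 30 labels/s is 17324 s + 5 f = 4 h 48 min 44 s frame 5, i.e. 04:48:44;05.

04:48:44;05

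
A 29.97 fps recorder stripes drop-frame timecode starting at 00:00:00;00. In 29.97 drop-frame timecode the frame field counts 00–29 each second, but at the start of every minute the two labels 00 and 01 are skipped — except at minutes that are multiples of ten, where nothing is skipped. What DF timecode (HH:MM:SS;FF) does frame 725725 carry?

Ten DF minutes hold 17982 frames, so frame 725725 lies in block 40 (frames 719280–737261) with 6445 frames into that block.
The block's first minute is 1800 frames and the rest 1798 each; 6445 frames reaches minute 3, so 40 × 18 + 3 × 2 = 726 labels have been skipped so far.
Adding those back, label number 725725 + 726 = 726451 at 30 labels/s is 24215 s + 1 f = 6 h 43 min 35 s frame 1, i.e. 06:43:35;01.

06:43:35;01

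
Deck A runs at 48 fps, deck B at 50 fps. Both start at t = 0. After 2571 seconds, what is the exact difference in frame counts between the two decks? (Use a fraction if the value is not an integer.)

5142 frames

A emits 48 × 2571 = 123408 frames; B emits 50 × 2571 = 128550.
Difference = 5142 frames; B is ahead of A.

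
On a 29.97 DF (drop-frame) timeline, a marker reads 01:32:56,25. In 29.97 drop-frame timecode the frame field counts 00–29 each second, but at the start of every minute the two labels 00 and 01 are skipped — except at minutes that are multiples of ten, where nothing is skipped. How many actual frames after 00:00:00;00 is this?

As if non-drop at 30 labels/s: (1 × 3600 + 32 × 60 + 56) × 30 + 25 = 167305.
Minute boundaries passed: 92; those not divisible by 10: 92 − 9 = 83; dropped labels = 2 × 83 = 166.
Actual frame index = 167305 − 166 = 167139.

167139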